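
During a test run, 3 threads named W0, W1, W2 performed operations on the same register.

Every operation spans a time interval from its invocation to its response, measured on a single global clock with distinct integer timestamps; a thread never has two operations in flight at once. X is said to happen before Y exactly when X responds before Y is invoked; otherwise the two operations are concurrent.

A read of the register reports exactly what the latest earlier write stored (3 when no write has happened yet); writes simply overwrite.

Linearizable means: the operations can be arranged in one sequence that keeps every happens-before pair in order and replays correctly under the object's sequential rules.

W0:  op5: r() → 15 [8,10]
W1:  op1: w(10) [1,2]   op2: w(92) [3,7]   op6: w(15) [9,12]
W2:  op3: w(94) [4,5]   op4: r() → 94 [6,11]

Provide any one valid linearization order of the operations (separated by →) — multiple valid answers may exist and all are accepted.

1. op1 w(10), leaving value 10
2. op2 w(92), leaving value 92
3. op3 w(94), leaving value 94
4. op4 r() → 94, leaving value 94
5. op6 w(15), leaving value 15
6. op5 r() → 15, leaving value 15

op1 → op2 → op3 → op4 → op6 → op5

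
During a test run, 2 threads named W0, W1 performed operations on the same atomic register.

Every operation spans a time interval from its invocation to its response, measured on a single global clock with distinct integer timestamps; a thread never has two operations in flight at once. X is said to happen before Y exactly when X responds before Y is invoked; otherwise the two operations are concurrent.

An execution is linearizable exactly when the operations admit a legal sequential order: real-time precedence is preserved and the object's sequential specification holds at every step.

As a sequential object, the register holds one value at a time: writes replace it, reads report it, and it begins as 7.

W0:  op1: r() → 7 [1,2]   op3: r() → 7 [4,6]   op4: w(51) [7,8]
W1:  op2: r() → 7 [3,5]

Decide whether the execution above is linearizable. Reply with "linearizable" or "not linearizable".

linearizable

witness order: op1, op2, op3, op4
1. op1 r() → 7, leaving value 7
2. op2 r() → 7, leaving value 7
3. op3 r() → 7, leaving value 7
4. op4 w(51), leaving value 51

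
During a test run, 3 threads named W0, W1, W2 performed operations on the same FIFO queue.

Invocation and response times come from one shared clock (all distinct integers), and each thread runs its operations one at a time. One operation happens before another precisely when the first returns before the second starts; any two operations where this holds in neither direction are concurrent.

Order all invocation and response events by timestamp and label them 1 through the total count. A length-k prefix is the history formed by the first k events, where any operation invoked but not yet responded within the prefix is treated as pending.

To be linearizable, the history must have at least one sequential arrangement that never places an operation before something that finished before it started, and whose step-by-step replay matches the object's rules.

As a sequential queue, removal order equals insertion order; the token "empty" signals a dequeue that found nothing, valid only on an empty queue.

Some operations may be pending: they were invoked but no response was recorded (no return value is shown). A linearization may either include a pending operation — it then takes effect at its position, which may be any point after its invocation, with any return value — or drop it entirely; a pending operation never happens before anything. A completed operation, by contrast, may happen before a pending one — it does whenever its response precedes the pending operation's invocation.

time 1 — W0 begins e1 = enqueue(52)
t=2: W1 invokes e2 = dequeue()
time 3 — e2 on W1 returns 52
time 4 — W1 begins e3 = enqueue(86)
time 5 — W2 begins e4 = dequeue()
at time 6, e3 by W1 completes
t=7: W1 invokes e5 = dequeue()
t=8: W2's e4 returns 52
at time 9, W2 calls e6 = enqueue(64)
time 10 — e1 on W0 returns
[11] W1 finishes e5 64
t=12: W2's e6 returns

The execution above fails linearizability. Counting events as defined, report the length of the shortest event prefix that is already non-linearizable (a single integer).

events 1..7 are linearizable, e.g. via e1, e2, e3:
after step 1 (e1 enqueue(52) (pending, included)): queue <52>
after step 2 (e2 dequeue() → 52): queue <>
after step 3 (e3 enqueue(86)): queue <86>
event 8 — e4's response, time 8 — after it, nothing linearizes
no completion choice of the 2 pending operations (e1, e5) rescues it — every subset was tried
one such order, e2, e3, e4 (pending dropped), breaks at step 1 where e2 dequeue() → 52 is illegal
one such order, e2, e4, e3 (pending dropped), breaks at step 1 where e2 dequeue() → 52 is illegal

8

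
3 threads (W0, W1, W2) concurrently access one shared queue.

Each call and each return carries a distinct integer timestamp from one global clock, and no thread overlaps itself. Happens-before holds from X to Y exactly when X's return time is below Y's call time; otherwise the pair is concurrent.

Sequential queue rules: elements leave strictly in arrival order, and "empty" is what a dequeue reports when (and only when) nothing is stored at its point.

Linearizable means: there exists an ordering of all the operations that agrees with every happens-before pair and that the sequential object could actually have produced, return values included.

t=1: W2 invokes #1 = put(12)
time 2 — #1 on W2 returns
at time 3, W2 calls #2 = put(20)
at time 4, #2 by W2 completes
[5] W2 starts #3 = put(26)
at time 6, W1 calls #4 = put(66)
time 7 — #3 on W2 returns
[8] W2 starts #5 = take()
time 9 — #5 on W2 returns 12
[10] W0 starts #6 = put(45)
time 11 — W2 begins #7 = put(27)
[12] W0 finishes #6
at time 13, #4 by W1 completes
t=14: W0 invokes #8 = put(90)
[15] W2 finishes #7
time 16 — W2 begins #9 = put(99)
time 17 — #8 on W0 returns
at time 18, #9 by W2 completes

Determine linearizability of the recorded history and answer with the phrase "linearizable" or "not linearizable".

one valid linearization: #1, #2, #3, #4, #5, #6, #7, #8, #9
step 1: #1 put(12) — queue <12>
step 2: #2 put(20) — queue <12,20>
step 3: #3 put(26) — queue <12,20,26>
step 4: #4 put(66) — queue <12,20,26,66>
step 5: #5 take() → 12 — queue <20,26,66>
step 6: #6 put(45) — queue <20,26,66,45>
step 7: #7 put(27) — queue <20,26,66,45,27>
step 8: #8 put(90) — queue <20,26,66,45,27,90>
step 9: #9 put(99) — queue <20,26,66,45,27,90,99>

linearizable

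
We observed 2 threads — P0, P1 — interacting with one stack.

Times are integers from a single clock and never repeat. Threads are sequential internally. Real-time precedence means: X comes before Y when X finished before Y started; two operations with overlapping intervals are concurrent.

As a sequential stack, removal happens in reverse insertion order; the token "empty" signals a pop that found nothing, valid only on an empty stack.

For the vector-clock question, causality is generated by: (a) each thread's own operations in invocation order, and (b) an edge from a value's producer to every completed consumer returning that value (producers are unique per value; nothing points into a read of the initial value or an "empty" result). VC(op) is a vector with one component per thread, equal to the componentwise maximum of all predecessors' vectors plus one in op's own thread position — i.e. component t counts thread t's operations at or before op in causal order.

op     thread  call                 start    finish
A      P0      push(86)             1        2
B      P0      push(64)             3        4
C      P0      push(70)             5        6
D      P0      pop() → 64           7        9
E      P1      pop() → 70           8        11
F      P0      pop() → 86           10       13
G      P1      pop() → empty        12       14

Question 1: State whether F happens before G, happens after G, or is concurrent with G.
F spans [10,13], G spans [12,14]
the intervals overlap in both directions

concurrent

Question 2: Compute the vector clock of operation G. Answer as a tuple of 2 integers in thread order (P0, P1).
VC(A, invoked at 1): no causal predecessors; +1 on P0 → (1, 0)
VC(B, invoked at 3): max of VC(A)=(1, 0), then +1 on thread P0 → (2, 0)
VC(C, invoked at 5): max of VC(B)=(2, 0), then +1 on thread P0 → (3, 0)
VC(E, invoked at 8): max of VC(C)=(3, 0), then +1 on thread P1 → (3, 1)
VC(D, invoked at 7): max of VC(B)=(2, 0), VC(C)=(3, 0), then +1 on thread P0 → (4, 0)
VC(G, invoked at 12): max of VC(E)=(3, 1), then +1 on thread P1 → (3, 2)
VC(F, invoked at 10): max of VC(A)=(1, 0), VC(D)=(4, 0), then +1 on thread P0 → (5, 0)
target: VC(G) = (3, 2)

(3, 2)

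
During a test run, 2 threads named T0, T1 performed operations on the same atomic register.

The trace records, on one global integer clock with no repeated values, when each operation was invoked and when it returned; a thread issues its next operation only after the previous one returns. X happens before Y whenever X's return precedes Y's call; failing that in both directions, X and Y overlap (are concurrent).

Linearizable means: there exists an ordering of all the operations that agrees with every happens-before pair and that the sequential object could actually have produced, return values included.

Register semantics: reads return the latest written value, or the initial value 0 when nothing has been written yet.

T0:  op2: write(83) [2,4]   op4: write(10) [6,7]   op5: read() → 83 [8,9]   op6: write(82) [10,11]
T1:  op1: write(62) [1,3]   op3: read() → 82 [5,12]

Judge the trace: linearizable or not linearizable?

not linearizable

the violation lands at event 9, op5's response at time 9: events 1..8 linearize, events 1..9 do not
real-time-consistent orders of the 4 completed operations: 2 — all fail the atomic register replay
including or dropping the 1 pending operation (op3) in any combination fails
take op1, op2, op4, op5 (pending dropped): step 4 already fails, because op5 read() → 83 cannot occur there
take op2, op1, op4, op5 (pending dropped): step 4 already fails, because op5 read() → 83 cannot occur there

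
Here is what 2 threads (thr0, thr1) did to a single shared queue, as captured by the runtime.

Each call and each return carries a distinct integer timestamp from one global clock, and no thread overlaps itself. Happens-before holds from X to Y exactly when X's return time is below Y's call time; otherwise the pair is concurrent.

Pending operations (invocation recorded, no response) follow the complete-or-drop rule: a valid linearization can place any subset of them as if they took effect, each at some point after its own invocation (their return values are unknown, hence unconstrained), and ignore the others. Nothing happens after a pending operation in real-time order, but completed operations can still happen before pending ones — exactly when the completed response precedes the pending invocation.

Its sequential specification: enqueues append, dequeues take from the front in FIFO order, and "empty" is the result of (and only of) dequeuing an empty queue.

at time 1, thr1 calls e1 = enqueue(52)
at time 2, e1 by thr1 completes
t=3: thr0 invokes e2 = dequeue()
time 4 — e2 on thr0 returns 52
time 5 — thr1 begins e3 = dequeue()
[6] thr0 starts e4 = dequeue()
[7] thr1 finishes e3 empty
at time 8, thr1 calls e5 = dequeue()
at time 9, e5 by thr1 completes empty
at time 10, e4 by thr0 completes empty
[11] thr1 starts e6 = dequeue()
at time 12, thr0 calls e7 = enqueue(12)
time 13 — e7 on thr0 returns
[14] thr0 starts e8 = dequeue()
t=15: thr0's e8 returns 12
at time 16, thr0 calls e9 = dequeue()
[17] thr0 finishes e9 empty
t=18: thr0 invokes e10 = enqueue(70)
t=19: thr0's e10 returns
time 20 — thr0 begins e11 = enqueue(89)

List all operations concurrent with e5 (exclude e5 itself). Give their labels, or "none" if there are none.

e5 runs from 8 to 9; window-overlapping ops are concurrent
e1 [1,2]: before
e2 [3,4]: before
e3 [5,7]: before
e4 [6,10]: concurrent
e6 [11,…): after
e7 [12,13]: after
e8 [14,15]: after
e9 [16,17]: after
e10 [18,19]: after
e11 [20,…): after

e4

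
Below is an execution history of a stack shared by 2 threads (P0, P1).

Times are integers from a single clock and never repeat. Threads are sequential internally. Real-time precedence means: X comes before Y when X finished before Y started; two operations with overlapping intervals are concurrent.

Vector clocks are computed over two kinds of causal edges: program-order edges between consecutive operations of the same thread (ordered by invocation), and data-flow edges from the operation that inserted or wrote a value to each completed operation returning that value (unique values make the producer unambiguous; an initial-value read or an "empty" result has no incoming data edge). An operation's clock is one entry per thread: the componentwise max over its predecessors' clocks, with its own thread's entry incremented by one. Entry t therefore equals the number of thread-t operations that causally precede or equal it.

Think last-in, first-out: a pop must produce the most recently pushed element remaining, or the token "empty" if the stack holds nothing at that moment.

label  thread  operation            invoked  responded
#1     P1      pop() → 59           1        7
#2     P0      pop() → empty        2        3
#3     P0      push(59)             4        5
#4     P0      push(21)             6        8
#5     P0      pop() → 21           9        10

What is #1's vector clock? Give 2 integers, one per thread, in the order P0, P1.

VC(#2, invoked at 2): no causal predecessors; +1 on P0 → (1, 0)
#3, invoked 4, takes VC(#2)=(1, 0) under max, adds 1 for P0 → (2, 0)
#1, invoked 1, takes VC(#3)=(2, 0) under max, adds 1 for P1 → (2, 1)
#4, invoked 6, takes VC(#3)=(2, 0) under max, adds 1 for P0 → (3, 0)
#5, invoked 9, takes VC(#4)=(3, 0) under max, adds 1 for P0 → (4, 0)
target: VC(#1) = (2, 1)

(2, 1)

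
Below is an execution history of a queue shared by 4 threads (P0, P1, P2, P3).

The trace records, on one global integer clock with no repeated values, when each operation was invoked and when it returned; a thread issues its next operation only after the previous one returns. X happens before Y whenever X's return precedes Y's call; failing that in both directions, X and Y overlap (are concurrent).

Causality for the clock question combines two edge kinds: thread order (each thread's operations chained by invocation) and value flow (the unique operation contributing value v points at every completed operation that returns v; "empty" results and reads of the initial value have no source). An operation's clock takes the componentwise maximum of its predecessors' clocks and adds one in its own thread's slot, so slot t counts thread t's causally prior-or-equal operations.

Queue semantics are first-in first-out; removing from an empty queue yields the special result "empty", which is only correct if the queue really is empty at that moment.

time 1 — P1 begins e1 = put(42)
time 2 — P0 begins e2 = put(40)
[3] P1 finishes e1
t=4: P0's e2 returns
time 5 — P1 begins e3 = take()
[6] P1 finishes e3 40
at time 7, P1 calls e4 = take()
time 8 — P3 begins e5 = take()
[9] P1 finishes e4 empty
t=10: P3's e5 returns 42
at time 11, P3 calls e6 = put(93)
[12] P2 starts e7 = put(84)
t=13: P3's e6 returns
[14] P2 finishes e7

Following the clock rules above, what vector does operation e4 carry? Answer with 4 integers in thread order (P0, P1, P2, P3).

VC(e7, invoked at 12): no causal predecessors; +1 on P2 → (0, 0, 1, 0)
VC(e1, invoked at 1): no causal predecessors; +1 on P1 → (0, 1, 0, 0)
VC(e2, invoked at 2): no causal predecessors; +1 on P0 → (1, 0, 0, 0)
invoked at 8, e5 merges VC(e1)=(0, 1, 0, 0) and bumps P3's slot → (0, 1, 0, 1)
invoked at 11, e6 merges VC(e5)=(0, 1, 0, 1) and bumps P3's slot → (0, 1, 0, 2)
invoked at 5, e3 merges VC(e1)=(0, 1, 0, 0), VC(e2)=(1, 0, 0, 0) and bumps P1's slot → (1, 2, 0, 0)
invoked at 7, e4 merges VC(e3)=(1, 2, 0, 0) and bumps P1's slot → (1, 3, 0, 0)
target: VC(e4) = (1, 3, 0, 0)

(1, 3, 0, 0)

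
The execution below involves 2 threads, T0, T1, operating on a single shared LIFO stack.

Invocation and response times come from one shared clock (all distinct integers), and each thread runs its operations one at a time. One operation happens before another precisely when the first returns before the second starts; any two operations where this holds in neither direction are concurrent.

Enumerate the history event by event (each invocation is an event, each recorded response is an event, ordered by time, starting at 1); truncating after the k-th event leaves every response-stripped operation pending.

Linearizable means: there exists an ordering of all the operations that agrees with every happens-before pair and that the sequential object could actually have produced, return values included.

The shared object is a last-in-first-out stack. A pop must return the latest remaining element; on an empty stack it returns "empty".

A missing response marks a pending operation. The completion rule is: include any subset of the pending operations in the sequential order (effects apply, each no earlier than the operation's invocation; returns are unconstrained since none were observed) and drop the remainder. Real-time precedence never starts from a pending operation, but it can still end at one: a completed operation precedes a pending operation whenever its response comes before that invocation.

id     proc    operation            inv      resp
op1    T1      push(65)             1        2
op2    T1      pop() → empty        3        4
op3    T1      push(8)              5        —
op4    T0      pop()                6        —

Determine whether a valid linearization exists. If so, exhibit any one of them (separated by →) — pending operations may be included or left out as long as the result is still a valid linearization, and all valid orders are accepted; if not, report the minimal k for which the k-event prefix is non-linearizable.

not linearizable — minimal violating prefix: 4 events

already the first 4 events (up to op2's response at time 4) admit no linearization; the first 3 still do
one real-time candidate order over the 2 completed operations — the LIFO stack replay rejects it
take op1, op2: step 2 already fails, because op2 pop() → empty cannot occur there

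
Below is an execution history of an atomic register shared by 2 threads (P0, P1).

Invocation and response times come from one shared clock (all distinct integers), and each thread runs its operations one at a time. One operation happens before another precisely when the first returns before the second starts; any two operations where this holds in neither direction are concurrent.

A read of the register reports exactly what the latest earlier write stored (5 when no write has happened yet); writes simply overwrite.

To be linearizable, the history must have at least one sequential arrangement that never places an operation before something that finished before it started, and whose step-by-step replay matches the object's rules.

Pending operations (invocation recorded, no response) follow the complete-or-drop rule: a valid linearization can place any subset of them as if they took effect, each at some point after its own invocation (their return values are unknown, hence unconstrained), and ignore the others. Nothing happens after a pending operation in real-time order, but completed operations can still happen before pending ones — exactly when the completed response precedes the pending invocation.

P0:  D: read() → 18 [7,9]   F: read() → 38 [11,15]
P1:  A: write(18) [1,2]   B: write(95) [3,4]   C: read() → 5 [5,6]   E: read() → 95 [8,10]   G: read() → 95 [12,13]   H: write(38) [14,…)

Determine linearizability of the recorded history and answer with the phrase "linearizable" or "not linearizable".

not linearizable

through event 5 a valid linearization exists; event 6 (C responding at time 6) ends that
the sole real-time-consistent order of 3 completed operations fails the atomic register replay
sample order A, B, C stalls at step 3 — C read() → 5 has no legal effect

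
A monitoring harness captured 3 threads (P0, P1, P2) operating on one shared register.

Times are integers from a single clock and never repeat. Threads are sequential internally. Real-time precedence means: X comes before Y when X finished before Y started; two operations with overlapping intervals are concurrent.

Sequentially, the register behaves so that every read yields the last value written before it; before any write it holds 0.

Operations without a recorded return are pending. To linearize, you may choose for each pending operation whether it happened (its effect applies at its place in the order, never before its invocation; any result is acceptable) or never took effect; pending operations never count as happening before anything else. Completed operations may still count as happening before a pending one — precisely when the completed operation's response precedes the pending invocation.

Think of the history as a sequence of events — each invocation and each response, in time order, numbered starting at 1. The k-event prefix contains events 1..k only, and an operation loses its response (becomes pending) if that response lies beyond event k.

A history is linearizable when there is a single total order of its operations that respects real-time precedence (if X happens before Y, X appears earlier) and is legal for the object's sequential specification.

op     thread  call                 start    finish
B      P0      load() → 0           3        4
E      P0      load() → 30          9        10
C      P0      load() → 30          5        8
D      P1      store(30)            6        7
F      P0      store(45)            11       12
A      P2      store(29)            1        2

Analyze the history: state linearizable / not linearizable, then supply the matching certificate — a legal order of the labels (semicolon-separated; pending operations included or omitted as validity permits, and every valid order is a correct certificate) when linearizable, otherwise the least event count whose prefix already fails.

the violation lands at event 4, B's response at time 4: events 1..3 linearize, events 1..4 do not
the completed operations (2 total) allow one real-time order; the register replay rejects it
sample order A, B stalls at step 2 — B load() → 0 has no legal effect

not linearizable — minimal violating prefix: 4 events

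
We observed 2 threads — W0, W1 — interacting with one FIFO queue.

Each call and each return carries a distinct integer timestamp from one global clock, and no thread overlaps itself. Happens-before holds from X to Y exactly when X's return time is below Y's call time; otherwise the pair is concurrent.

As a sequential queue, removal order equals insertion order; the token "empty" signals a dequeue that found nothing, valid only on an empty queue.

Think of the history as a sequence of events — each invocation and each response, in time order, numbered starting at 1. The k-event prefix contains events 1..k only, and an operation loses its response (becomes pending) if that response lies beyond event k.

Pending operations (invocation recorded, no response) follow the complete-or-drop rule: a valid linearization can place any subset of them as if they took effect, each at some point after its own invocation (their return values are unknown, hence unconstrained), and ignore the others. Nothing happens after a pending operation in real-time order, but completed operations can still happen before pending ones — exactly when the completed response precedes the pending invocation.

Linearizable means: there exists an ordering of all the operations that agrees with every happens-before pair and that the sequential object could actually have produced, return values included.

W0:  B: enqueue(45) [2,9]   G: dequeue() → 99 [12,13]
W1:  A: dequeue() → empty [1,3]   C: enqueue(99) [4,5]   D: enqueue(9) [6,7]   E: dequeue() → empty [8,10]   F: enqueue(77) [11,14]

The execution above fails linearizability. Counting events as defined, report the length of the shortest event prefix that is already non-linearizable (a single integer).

events 1..9 are still linearizable — one witness is A, B, C, D:
step 1: A dequeue() → empty — queue <>
step 2: B enqueue(45) — queue <45>
step 3: C enqueue(99) — queue <45,99>
step 4: D enqueue(9) — queue <45,99,9>
with event 10 included (E responding at time 10), all real-time-consistent orders fail
sample order A, B, C, D, E stalls at step 5 — E dequeue() → empty has no legal effect
sample order A, C, B, D, E stalls at step 5 — E dequeue() → empty has no legal effect

10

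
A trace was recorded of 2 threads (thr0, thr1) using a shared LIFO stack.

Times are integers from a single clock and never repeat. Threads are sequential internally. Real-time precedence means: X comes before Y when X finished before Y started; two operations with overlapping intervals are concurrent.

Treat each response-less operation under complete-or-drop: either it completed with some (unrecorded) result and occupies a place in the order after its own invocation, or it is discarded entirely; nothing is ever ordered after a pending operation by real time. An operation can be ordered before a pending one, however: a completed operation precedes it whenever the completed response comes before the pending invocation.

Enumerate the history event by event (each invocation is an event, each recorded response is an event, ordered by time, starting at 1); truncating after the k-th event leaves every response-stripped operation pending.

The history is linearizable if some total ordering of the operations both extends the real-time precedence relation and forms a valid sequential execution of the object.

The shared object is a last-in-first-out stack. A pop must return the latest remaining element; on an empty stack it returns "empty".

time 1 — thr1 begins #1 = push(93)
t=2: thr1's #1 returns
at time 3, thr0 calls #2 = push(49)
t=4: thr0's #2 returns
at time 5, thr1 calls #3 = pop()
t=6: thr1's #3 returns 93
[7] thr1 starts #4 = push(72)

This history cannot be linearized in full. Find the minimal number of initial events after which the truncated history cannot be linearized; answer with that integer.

events 1..5 are linearizable, e.g. via #1, #2:
1. #1 push(93), leaving stack <93>
2. #2 push(49), leaving stack <93,49>
include event 6 — #3 responding at 6 — and every candidate order breaks
e.g. #1, #2, #3: illegal at step 3, since #3 pop() → 93 cannot apply there

6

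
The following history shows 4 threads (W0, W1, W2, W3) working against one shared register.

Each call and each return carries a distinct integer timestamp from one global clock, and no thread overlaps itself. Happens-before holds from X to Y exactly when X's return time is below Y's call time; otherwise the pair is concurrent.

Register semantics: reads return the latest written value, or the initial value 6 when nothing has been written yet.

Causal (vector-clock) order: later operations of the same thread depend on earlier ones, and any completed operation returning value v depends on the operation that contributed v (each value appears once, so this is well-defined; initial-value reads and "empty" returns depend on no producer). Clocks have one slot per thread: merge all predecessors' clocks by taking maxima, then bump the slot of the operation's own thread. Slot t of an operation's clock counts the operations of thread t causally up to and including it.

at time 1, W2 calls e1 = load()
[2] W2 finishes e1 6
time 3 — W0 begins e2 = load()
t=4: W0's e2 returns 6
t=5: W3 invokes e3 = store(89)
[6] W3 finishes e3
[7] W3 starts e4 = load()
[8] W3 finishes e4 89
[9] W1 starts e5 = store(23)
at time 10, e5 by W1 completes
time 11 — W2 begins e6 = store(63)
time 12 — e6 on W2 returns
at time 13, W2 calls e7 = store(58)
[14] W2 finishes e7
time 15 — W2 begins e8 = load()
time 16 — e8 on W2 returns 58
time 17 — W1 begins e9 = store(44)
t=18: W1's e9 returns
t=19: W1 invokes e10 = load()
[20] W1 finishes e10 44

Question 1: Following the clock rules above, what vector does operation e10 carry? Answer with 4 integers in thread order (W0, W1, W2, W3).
root op e3, invoked 5: fresh clock plus W3's own tick → (0, 0, 0, 1)
root op e1, invoked 1: fresh clock plus W2's own tick → (0, 0, 1, 0)
root op e5, invoked 9: fresh clock plus W1's own tick → (0, 1, 0, 0)
root op e2, invoked 3: fresh clock plus W0's own tick → (1, 0, 0, 0)
e4, invoked 7, takes VC(e3)=(0, 0, 0, 1) under max, adds 1 for W3 → (0, 0, 0, 2)
e6, invoked 11, takes VC(e1)=(0, 0, 1, 0) under max, adds 1 for W2 → (0, 0, 2, 0)
e9, invoked 17, takes VC(e5)=(0, 1, 0, 0) under max, adds 1 for W1 → (0, 2, 0, 0)
e7, invoked 13, takes VC(e6)=(0, 0, 2, 0) under max, adds 1 for W2 → (0, 0, 3, 0)
e10, invoked 19, takes VC(e9)=(0, 2, 0, 0) under max, adds 1 for W1 → (0, 3, 0, 0)
e8, invoked 15, takes VC(e7)=(0, 0, 3, 0) under max, adds 1 for W2 → (0, 0, 4, 0)
target: VC(e10) = (0, 3, 0, 0)

(0, 3, 0, 0)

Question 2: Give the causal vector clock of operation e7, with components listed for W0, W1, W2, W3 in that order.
no predecessors for e3 (invoked 5): W3 increments from zero → (0, 0, 0, 1)
no predecessors for e1 (invoked 1): W2 increments from zero → (0, 0, 1, 0)
no predecessors for e5 (invoked 9): W1 increments from zero → (0, 1, 0, 0)
no predecessors for e2 (invoked 3): W0 increments from zero → (1, 0, 0, 0)
merge at e4 (invoked 7): VC(e3)=(0, 0, 0, 1), own-thread bump on W3 → (0, 0, 0, 2)
merge at e6 (invoked 11): VC(e1)=(0, 0, 1, 0), own-thread bump on W2 → (0, 0, 2, 0)
merge at e9 (invoked 17): VC(e5)=(0, 1, 0, 0), own-thread bump on W1 → (0, 2, 0, 0)
merge at e7 (invoked 13): VC(e6)=(0, 0, 2, 0), own-thread bump on W2 → (0, 0, 3, 0)
merge at e10 (invoked 19): VC(e9)=(0, 2, 0, 0), own-thread bump on W1 → (0, 3, 0, 0)
merge at e8 (invoked 15): VC(e7)=(0, 0, 3, 0), own-thread bump on W2 → (0, 0, 4, 0)
target: VC(e7) = (0, 0, 3, 0)

(0, 0, 3, 0)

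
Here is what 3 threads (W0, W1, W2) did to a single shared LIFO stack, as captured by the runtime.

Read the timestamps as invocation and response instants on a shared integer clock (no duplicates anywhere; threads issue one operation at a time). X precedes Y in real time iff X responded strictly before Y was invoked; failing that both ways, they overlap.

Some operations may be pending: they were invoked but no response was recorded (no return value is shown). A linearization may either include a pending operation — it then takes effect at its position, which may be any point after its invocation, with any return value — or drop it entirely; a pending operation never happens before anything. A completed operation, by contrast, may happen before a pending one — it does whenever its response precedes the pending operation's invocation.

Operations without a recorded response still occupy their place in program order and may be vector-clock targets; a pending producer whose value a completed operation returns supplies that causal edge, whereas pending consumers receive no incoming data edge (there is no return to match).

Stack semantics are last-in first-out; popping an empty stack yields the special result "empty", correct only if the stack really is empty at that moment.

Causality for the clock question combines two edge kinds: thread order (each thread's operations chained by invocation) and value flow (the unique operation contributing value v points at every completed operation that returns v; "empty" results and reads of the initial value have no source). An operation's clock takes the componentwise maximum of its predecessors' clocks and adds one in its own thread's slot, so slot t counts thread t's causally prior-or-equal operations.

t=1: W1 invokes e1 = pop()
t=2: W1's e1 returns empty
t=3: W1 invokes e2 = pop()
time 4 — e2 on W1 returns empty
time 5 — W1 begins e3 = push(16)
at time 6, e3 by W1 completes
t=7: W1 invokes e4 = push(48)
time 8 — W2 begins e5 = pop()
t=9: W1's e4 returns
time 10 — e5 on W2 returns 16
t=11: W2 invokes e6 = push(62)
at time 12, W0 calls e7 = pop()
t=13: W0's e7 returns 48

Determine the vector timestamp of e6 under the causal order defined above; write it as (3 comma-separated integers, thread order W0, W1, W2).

(0, 3, 2)

e1, invoked 1, has no incoming edges; only W1's bump applies → (0, 1, 0)
from VC(e1)=(0, 1, 0), e2 (invoked 3) maxes components and bumps W1 → (0, 2, 0)
from VC(e2)=(0, 2, 0), e3 (invoked 5) maxes components and bumps W1 → (0, 3, 0)
from VC(e3)=(0, 3, 0), e5 (invoked 8) maxes components and bumps W2 → (0, 3, 1)
from VC(e3)=(0, 3, 0), e4 (invoked 7) maxes components and bumps W1 → (0, 4, 0)
from VC(e5)=(0, 3, 1), e6 (invoked 11) maxes components and bumps W2 → (0, 3, 2)
from VC(e4)=(0, 4, 0), e7 (invoked 12) maxes components and bumps W0 → (1, 4, 0)
target: VC(e6) = (0, 3, 2)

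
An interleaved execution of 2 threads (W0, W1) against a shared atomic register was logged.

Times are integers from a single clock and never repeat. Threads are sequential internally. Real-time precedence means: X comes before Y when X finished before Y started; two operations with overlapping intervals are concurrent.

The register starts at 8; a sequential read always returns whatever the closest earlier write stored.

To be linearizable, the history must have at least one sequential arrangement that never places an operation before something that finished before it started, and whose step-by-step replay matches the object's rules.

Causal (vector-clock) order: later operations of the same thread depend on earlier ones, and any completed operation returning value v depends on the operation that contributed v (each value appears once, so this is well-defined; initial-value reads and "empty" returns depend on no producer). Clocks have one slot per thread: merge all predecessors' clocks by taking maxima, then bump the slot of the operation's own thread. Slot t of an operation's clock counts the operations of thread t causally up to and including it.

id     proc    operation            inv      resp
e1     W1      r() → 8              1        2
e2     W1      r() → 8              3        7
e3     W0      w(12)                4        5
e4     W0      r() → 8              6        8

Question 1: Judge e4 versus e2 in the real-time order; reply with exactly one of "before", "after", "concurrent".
Answer: concurrent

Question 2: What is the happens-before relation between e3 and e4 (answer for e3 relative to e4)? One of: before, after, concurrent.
Answer: before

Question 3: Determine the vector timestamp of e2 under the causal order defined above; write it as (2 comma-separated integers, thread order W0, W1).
Answer: (0, 2)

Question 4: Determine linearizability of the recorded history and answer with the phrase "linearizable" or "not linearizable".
not linearizable

the violation lands at event 8, e4's response at time 8: events 1..7 linearize, events 1..8 do not
real-time-consistent orders of the 4 completed operations: 3 — all fail the atomic register replay
for example e1, e2, e3, e4 fails at step 4: e4 r() → 8 is not legal there
for example e1, e3, e2, e4 fails at step 3: e2 r() → 8 is not legal there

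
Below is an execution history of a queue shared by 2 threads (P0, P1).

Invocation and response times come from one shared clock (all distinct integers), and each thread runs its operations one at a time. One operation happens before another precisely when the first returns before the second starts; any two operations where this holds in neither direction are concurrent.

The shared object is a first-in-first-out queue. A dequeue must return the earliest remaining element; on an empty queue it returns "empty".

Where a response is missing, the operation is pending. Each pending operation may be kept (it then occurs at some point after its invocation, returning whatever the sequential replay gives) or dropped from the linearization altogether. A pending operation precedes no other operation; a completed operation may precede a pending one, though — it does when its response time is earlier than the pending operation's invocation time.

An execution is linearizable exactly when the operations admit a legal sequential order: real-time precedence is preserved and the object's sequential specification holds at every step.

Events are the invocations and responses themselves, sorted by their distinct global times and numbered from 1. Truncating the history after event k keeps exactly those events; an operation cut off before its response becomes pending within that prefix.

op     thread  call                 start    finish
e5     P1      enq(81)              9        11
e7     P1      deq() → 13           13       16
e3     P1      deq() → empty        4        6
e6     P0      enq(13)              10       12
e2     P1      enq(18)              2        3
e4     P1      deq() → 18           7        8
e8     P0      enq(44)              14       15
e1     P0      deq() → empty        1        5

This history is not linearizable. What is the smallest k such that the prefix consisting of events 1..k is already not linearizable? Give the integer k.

6

events 1..5 are still linearizable — one witness is e1, e2:
after step 1 (e1 deq() → empty): queue <>
after step 2 (e2 enq(18)): queue <18>
event 6 — e3's response, time 6 — after it, nothing linearizes
for example e1, e2, e3 fails at step 3: e3 deq() → empty is not legal there
for example e2, e1, e3 fails at step 2: e1 deq() → empty is not legal there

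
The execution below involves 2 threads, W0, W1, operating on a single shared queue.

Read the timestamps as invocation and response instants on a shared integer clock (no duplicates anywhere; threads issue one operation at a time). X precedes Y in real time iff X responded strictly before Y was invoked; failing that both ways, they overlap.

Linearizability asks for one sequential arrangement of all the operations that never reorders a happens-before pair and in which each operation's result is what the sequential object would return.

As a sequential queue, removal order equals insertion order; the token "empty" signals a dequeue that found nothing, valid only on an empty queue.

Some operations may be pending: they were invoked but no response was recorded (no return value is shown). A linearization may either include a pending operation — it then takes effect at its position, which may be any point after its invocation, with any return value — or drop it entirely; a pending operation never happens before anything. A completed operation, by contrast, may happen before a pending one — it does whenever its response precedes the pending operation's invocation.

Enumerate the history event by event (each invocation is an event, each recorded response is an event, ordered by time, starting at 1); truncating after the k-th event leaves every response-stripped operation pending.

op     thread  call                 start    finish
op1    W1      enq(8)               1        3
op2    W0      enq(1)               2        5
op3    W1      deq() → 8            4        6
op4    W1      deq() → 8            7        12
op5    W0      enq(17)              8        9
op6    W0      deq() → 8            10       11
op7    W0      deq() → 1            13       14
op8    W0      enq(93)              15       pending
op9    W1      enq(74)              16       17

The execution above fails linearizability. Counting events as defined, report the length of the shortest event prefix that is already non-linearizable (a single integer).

one valid order for events 1..10 is op1, op2, op3, op4, op5:
1. op1 enq(8), leaving queue <8>
2. op2 enq(1), leaving queue <8,1>
3. op3 deq() → 8, leaving queue <1>
4. op4 deq() (pending, included), leaving queue <>
5. op5 enq(17), leaving queue <17>
once event 11 joins (op6's response, time 11), exhaustive search finds no witness
no escape via the 1 pending operation (op4): every completion choice fails
for example op1, op2, op3, op5, op6 (pending dropped) fails at step 5: op6 deq() → 8 is not legal there
for example op1, op3, op2, op5, op6 (pending dropped) fails at step 5: op6 deq() → 8 is not legal there

11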